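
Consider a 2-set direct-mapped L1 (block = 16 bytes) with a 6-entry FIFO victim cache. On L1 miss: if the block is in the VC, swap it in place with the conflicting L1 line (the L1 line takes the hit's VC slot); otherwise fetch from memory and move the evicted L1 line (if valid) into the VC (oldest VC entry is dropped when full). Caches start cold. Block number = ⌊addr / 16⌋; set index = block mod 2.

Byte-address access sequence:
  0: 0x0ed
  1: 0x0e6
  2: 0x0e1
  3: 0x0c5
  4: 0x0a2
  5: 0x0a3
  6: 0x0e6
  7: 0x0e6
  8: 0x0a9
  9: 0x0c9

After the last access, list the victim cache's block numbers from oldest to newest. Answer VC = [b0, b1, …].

  [0] addr=0xed blk=14 s=0: MISS | VC []
  [1] addr=0xe6 blk=14 s=0: L1-HIT | VC []
  [2] addr=0xe1 blk=14 s=0: L1-HIT | VC []
  [3] addr=0xc5 blk=12 s=0: MISS | VC [14]
  [4] addr=0xa2 blk=10 s=0: MISS | VC [14, 12]
  [5] addr=0xa3 blk=10 s=0: L1-HIT | VC [14, 12]
  [6] addr=0xe6 blk=14 s=0: VC-HIT | VC [10, 12]
  [7] addr=0xe6 blk=14 s=0: L1-HIT | VC [10, 12]
  [8] addr=0xa9 blk=10 s=0: VC-HIT | VC [14, 12]
  [9] addr=0xc9 blk=12 s=0: VC-HIT | VC [14, 10]

VC = [14, 10]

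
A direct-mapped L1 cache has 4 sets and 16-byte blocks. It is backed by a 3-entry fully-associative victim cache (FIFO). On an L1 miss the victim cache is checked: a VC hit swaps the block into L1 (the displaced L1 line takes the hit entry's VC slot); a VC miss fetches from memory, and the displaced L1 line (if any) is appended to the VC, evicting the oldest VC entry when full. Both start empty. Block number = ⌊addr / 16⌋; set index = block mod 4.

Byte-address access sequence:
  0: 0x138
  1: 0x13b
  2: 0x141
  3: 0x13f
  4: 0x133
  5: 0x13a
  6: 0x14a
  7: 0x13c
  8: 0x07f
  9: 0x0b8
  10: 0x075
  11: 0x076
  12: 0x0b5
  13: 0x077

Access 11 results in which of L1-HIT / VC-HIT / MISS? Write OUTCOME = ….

OUTCOME = L1-HIT

#0 0x138→b19/s3 MISS; vc=[]
#1 0x13b→b19/s3 L1-HIT; vc=[]
#2 0x141→b20/s0 MISS; vc=[]
#3 0x13f→b19/s3 L1-HIT; vc=[]
#4 0x133→b19/s3 L1-HIT; vc=[]
#5 0x13a→b19/s3 L1-HIT; vc=[]
#6 0x14a→b20/s0 L1-HIT; vc=[]
#7 0x13c→b19/s3 L1-HIT; vc=[]
#8 0x7f→b7/s3 MISS; vc=[19]
#9 0xb8→b11/s3 MISS; vc=[19,7]
#10 0x75→b7/s3 VC-HIT; vc=[19,11]
#11 0x76→b7/s3 L1-HIT; vc=[19,11]
#12 0xb5→b11/s3 VC-HIT; vc=[19,7]
#13 0x77→b7/s3 VC-HIT; vc=[19,11]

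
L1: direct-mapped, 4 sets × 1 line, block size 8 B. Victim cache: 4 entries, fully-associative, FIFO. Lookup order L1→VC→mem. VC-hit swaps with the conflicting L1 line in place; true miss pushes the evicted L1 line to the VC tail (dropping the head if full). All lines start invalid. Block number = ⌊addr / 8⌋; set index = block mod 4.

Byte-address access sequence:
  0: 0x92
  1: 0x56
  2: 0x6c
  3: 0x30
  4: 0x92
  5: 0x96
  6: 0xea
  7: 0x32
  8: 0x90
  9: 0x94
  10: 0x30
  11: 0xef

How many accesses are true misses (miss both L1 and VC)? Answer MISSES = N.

0: 0x92 (blk 18, set 2) → MISS  vc=[]
1: 0x56 (blk 10, set 2) → MISS  vc=[18]
2: 0x6c (blk 13, set 1) → MISS  vc=[18]
3: 0x30 (blk 6, set 2) → MISS  vc=[18, 10]
4: 0x92 (blk 18, set 2) → VC-HIT  vc=[6, 10]
5: 0x96 (blk 18, set 2) → L1-HIT  vc=[6, 10]
6: 0xea (blk 29, set 1) → MISS  vc=[6, 10, 13]
7: 0x32 (blk 6, set 2) → VC-HIT  vc=[18, 10, 13]
8: 0x90 (blk 18, set 2) → VC-HIT  vc=[6, 10, 13]
9: 0x94 (blk 18, set 2) → L1-HIT  vc=[6, 10, 13]
10: 0x30 (blk 6, set 2) → VC-HIT  vc=[18, 10, 13]
11: 0xef (blk 29, set 1) → L1-HIT  vc=[18, 10, 13]

MISSES = 5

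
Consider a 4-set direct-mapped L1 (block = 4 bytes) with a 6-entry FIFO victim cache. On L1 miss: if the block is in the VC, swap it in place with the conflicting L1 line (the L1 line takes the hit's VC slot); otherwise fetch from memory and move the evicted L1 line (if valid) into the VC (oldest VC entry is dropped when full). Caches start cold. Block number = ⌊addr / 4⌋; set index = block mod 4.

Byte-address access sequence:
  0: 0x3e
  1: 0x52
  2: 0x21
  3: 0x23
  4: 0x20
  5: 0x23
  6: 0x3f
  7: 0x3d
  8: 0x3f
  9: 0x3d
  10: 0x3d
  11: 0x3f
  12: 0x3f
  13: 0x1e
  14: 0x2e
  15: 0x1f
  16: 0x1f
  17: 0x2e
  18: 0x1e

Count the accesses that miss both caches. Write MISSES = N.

MISSES = 5

0: 0x3e (blk 15, set 3) → MISS  vc=[]
1: 0x52 (blk 20, set 0) → MISS  vc=[]
2: 0x21 (blk 8, set 0) → MISS  vc=[20]
3: 0x23 (blk 8, set 0) → L1-HIT  vc=[20]
4: 0x20 (blk 8, set 0) → L1-HIT  vc=[20]
5: 0x23 (blk 8, set 0) → L1-HIT  vc=[20]
6: 0x3f (blk 15, set 3) → L1-HIT  vc=[20]
7: 0x3d (blk 15, set 3) → L1-HIT  vc=[20]
8: 0x3f (blk 15, set 3) → L1-HIT  vc=[20]
9: 0x3d (blk 15, set 3) → L1-HIT  vc=[20]
10: 0x3d (blk 15, set 3) → L1-HIT  vc=[20]
11: 0x3f (blk 15, set 3) → L1-HIT  vc=[20]
12: 0x3f (blk 15, set 3) → L1-HIT  vc=[20]
13: 0x1e (blk 7, set 3) → MISS  vc=[20, 15]
14: 0x2e (blk 11, set 3) → MISS  vc=[20, 15, 7]
15: 0x1f (blk 7, set 3) → VC-HIT  vc=[20, 15, 11]
16: 0x1f (blk 7, set 3) → L1-HIT  vc=[20, 15, 11]
17: 0x2e (blk 11, set 3) → VC-HIT  vc=[20, 15, 7]
18: 0x1e (blk 7, set 3) → VC-HIT  vc=[20, 15, 11]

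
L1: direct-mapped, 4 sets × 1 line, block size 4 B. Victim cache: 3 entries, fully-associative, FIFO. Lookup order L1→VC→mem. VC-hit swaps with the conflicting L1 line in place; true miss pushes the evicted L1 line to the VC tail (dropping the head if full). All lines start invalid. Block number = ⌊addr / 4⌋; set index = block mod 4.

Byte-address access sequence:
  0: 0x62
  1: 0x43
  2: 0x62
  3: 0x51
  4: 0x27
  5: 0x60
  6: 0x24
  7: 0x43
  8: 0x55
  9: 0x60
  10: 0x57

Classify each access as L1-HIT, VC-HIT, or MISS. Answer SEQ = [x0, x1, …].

#0 0x62→b24/s0 MISS; vc=[]
#1 0x43→b16/s0 MISS; vc=[24]
#2 0x62→b24/s0 VC-HIT; vc=[16]
#3 0x51→b20/s0 MISS; vc=[16,24]
#4 0x27→b9/s1 MISS; vc=[16,24]
#5 0x60→b24/s0 VC-HIT; vc=[16,20]
#6 0x24→b9/s1 L1-HIT; vc=[16,20]
#7 0x43→b16/s0 VC-HIT; vc=[24,20]
#8 0x55→b21/s1 MISS; vc=[24,20,9]
#9 0x60→b24/s0 VC-HIT; vc=[16,20,9]
#10 0x57→b21/s1 L1-HIT; vc=[16,20,9]

SEQ = [MISS, MISS, VC-HIT, MISS, MISS, VC-HIT, L1-HIT, VC-HIT, MISS, VC-HIT, L1-HIT]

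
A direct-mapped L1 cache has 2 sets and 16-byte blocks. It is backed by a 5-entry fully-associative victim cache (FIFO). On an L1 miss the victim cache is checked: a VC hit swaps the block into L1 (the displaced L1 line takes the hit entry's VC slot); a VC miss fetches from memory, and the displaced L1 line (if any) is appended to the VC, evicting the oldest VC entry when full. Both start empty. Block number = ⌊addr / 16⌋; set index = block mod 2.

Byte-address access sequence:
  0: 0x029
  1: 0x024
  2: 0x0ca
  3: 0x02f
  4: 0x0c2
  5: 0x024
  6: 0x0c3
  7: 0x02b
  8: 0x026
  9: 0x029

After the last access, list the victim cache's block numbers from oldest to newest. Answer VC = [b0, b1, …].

#0 0x29→b2/s0 MISS; vc=[]
#1 0x24→b2/s0 L1-HIT; vc=[]
#2 0xca→b12/s0 MISS; vc=[2]
#3 0x2f→b2/s0 VC-HIT; vc=[12]
#4 0xc2→b12/s0 VC-HIT; vc=[2]
#5 0x24→b2/s0 VC-HIT; vc=[12]
#6 0xc3→b12/s0 VC-HIT; vc=[2]
#7 0x2b→b2/s0 VC-HIT; vc=[12]
#8 0x26→b2/s0 L1-HIT; vc=[12]
#9 0x29→b2/s0 L1-HIT; vc=[12]

VC = [12]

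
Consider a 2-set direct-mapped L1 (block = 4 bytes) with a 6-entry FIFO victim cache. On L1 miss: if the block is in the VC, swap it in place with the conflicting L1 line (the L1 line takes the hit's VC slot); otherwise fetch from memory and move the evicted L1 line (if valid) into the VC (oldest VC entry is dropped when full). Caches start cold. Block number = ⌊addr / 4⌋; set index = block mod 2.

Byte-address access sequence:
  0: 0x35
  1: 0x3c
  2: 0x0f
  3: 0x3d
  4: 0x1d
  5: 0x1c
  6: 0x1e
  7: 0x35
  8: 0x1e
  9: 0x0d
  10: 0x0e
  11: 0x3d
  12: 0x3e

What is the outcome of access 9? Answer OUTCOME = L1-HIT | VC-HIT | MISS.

  [0] addr=0x35 blk=13 s=1: MISS | VC []
  [1] addr=0x3c blk=15 s=1: MISS | VC [13]
  [2] addr=0xf blk=3 s=1: MISS | VC [13, 15]
  [3] addr=0x3d blk=15 s=1: VC-HIT | VC [13, 3]
  [4] addr=0x1d blk=7 s=1: MISS | VC [13, 3, 15]
  [5] addr=0x1c blk=7 s=1: L1-HIT | VC [13, 3, 15]
  [6] addr=0x1e blk=7 s=1: L1-HIT | VC [13, 3, 15]
  [7] addr=0x35 blk=13 s=1: VC-HIT | VC [7, 3, 15]
  [8] addr=0x1e blk=7 s=1: VC-HIT | VC [13, 3, 15]
  [9] addr=0xd blk=3 s=1: VC-HIT | VC [13, 7, 15]
  [10] addr=0xe blk=3 s=1: L1-HIT | VC [13, 7, 15]
  [11] addr=0x3d blk=15 s=1: VC-HIT | VC [13, 7, 3]
  [12] addr=0x3e blk=15 s=1: L1-HIT | VC [13, 7, 3]

OUTCOME = VC-HIT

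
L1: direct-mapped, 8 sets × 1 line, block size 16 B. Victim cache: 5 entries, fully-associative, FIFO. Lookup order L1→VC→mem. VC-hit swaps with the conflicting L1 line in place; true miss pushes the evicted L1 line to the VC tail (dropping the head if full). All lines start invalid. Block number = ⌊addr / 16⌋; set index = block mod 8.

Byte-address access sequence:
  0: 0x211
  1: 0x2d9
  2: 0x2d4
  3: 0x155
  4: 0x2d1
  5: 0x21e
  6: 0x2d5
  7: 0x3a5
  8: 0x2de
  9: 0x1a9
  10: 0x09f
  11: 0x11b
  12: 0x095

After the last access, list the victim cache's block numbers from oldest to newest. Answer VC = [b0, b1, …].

VC = [21, 58, 33, 17]

  [0] addr=0x211 blk=33 s=1: MISS | VC []
  [1] addr=0x2d9 blk=45 s=5: MISS | VC []
  [2] addr=0x2d4 blk=45 s=5: L1-HIT | VC []
  [3] addr=0x155 blk=21 s=5: MISS | VC [45]
  [4] addr=0x2d1 blk=45 s=5: VC-HIT | VC [21]
  [5] addr=0x21e blk=33 s=1: L1-HIT | VC [21]
  [6] addr=0x2d5 blk=45 s=5: L1-HIT | VC [21]
  [7] addr=0x3a5 blk=58 s=2: MISS | VC [21]
  [8] addr=0x2de blk=45 s=5: L1-HIT | VC [21]
  [9] addr=0x1a9 blk=26 s=2: MISS | VC [21, 58]
  [10] addr=0x9f blk=9 s=1: MISS | VC [21, 58, 33]
  [11] addr=0x11b blk=17 s=1: MISS | VC [21, 58, 33, 9]
  [12] addr=0x95 blk=9 s=1: VC-HIT | VC [21, 58, 33, 17]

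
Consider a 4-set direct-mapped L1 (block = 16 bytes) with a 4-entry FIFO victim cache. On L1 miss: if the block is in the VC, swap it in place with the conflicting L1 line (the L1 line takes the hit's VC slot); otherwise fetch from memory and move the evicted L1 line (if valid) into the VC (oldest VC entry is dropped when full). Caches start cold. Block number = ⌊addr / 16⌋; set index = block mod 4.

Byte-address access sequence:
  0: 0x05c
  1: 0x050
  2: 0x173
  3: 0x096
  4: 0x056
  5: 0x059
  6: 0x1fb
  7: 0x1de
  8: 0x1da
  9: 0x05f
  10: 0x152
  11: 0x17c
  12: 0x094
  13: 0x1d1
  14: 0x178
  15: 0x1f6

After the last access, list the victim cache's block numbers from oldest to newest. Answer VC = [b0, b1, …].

VC = [21, 23, 9, 5]

#0 0x5c→b5/s1 MISS; vc=[]
#1 0x50→b5/s1 L1-HIT; vc=[]
#2 0x173→b23/s3 MISS; vc=[]
#3 0x96→b9/s1 MISS; vc=[5]
#4 0x56→b5/s1 VC-HIT; vc=[9]
#5 0x59→b5/s1 L1-HIT; vc=[9]
#6 0x1fb→b31/s3 MISS; vc=[9,23]
#7 0x1de→b29/s1 MISS; vc=[9,23,5]
#8 0x1da→b29/s1 L1-HIT; vc=[9,23,5]
#9 0x5f→b5/s1 VC-HIT; vc=[9,23,29]
#10 0x152→b21/s1 MISS; vc=[9,23,29,5]
#11 0x17c→b23/s3 VC-HIT; vc=[9,31,29,5]
#12 0x94→b9/s1 VC-HIT; vc=[21,31,29,5]
#13 0x1d1→b29/s1 VC-HIT; vc=[21,31,9,5]
#14 0x178→b23/s3 L1-HIT; vc=[21,31,9,5]
#15 0x1f6→b31/s3 VC-HIT; vc=[21,23,9,5]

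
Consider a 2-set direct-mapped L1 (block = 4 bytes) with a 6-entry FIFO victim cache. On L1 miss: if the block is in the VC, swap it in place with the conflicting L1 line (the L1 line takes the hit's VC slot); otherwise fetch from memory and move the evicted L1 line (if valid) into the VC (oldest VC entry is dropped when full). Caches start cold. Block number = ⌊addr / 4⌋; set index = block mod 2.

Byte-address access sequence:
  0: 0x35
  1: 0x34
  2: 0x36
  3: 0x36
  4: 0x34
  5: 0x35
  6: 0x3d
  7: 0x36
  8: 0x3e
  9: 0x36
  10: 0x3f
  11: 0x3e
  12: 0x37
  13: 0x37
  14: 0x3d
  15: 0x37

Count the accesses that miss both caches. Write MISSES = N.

MISSES = 2

  [0] addr=0x35 blk=13 s=1: MISS | VC []
  [1] addr=0x34 blk=13 s=1: L1-HIT | VC []
  [2] addr=0x36 blk=13 s=1: L1-HIT | VC []
  [3] addr=0x36 blk=13 s=1: L1-HIT | VC []
  [4] addr=0x34 blk=13 s=1: L1-HIT | VC []
  [5] addr=0x35 blk=13 s=1: L1-HIT | VC []
  [6] addr=0x3d blk=15 s=1: MISS | VC [13]
  [7] addr=0x36 blk=13 s=1: VC-HIT | VC [15]
  [8] addr=0x3e blk=15 s=1: VC-HIT | VC [13]
  [9] addr=0x36 blk=13 s=1: VC-HIT | VC [15]
  [10] addr=0x3f blk=15 s=1: VC-HIT | VC [13]
  [11] addr=0x3e blk=15 s=1: L1-HIT | VC [13]
  [12] addr=0x37 blk=13 s=1: VC-HIT | VC [15]
  [13] addr=0x37 blk=13 s=1: L1-HIT | VC [15]
  [14] addr=0x3d blk=15 s=1: VC-HIT | VC [13]
  [15] addr=0x37 blk=13 s=1: VC-HIT | VC [15]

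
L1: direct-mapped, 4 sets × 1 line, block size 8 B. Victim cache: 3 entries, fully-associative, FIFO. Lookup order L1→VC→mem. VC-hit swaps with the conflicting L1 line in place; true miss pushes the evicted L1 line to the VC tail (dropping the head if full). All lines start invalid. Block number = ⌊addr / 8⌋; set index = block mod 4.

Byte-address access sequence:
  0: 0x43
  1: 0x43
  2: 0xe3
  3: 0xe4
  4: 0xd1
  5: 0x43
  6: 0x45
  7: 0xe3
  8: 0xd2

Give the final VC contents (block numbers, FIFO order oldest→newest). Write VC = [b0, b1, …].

VC = [8]

#0 0x43→b8/s0 MISS; vc=[]
#1 0x43→b8/s0 L1-HIT; vc=[]
#2 0xe3→b28/s0 MISS; vc=[8]
#3 0xe4→b28/s0 L1-HIT; vc=[8]
#4 0xd1→b26/s2 MISS; vc=[8]
#5 0x43→b8/s0 VC-HIT; vc=[28]
#6 0x45→b8/s0 L1-HIT; vc=[28]
#7 0xe3→b28/s0 VC-HIT; vc=[8]
#8 0xd2→b26/s2 L1-HIT; vc=[8]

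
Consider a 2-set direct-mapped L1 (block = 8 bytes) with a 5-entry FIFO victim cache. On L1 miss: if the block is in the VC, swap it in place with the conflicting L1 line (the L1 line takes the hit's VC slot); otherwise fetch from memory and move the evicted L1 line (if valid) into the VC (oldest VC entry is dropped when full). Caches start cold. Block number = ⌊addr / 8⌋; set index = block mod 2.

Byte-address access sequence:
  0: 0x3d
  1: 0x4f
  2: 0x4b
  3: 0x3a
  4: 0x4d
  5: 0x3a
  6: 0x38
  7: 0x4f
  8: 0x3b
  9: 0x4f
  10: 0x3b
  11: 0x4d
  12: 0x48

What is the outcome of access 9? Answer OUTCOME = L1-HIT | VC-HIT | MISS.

#0 0x3d→b7/s1 MISS; vc=[]
#1 0x4f→b9/s1 MISS; vc=[7]
#2 0x4b→b9/s1 L1-HIT; vc=[7]
#3 0x3a→b7/s1 VC-HIT; vc=[9]
#4 0x4d→b9/s1 VC-HIT; vc=[7]
#5 0x3a→b7/s1 VC-HIT; vc=[9]
#6 0x38→b7/s1 L1-HIT; vc=[9]
#7 0x4f→b9/s1 VC-HIT; vc=[7]
#8 0x3b→b7/s1 VC-HIT; vc=[9]
#9 0x4f→b9/s1 VC-HIT; vc=[7]
#10 0x3b→b7/s1 VC-HIT; vc=[9]
#11 0x4d→b9/s1 VC-HIT; vc=[7]
#12 0x48→b9/s1 L1-HIT; vc=[7]

OUTCOME = VC-HIT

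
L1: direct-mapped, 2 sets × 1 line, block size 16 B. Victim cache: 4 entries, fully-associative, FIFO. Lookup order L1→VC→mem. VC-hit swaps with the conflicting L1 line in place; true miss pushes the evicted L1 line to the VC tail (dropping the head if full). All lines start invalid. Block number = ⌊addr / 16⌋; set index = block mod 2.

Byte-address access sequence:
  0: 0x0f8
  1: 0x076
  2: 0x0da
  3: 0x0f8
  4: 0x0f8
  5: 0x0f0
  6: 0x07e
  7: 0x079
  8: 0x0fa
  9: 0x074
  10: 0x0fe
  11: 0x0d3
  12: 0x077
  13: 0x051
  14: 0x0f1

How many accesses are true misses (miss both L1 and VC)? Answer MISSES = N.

MISSES = 4

#0 0xf8→b15/s1 MISS; vc=[]
#1 0x76→b7/s1 MISS; vc=[15]
#2 0xda→b13/s1 MISS; vc=[15,7]
#3 0xf8→b15/s1 VC-HIT; vc=[13,7]
#4 0xf8→b15/s1 L1-HIT; vc=[13,7]
#5 0xf0→b15/s1 L1-HIT; vc=[13,7]
#6 0x7e→b7/s1 VC-HIT; vc=[13,15]
#7 0x79→b7/s1 L1-HIT; vc=[13,15]
#8 0xfa→b15/s1 VC-HIT; vc=[13,7]
#9 0x74→b7/s1 VC-HIT; vc=[13,15]
#10 0xfe→b15/s1 VC-HIT; vc=[13,7]
#11 0xd3→b13/s1 VC-HIT; vc=[15,7]
#12 0x77→b7/s1 VC-HIT; vc=[15,13]
#13 0x51→b5/s1 MISS; vc=[15,13,7]
#14 0xf1→b15/s1 VC-HIT; vc=[5,13,7]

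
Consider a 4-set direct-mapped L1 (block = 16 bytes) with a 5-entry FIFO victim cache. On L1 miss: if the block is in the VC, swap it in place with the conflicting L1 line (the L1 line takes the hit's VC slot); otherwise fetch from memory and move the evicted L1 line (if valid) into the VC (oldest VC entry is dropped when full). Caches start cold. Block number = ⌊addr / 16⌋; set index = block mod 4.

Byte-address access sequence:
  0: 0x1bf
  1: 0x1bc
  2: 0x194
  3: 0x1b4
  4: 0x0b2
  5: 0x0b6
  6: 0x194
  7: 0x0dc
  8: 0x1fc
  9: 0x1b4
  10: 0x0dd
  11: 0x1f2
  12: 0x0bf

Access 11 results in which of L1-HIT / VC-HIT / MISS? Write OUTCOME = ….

  [0] addr=0x1bf blk=27 s=3: MISS | VC []
  [1] addr=0x1bc blk=27 s=3: L1-HIT | VC []
  [2] addr=0x194 blk=25 s=1: MISS | VC []
  [3] addr=0x1b4 blk=27 s=3: L1-HIT | VC []
  [4] addr=0xb2 blk=11 s=3: MISS | VC [27]
  [5] addr=0xb6 blk=11 s=3: L1-HIT | VC [27]
  [6] addr=0x194 blk=25 s=1: L1-HIT | VC [27]
  [7] addr=0xdc blk=13 s=1: MISS | VC [27, 25]
  [8] addr=0x1fc blk=31 s=3: MISS | VC [27, 25, 11]
  [9] addr=0x1b4 blk=27 s=3: VC-HIT | VC [31, 25, 11]
  [10] addr=0xdd blk=13 s=1: L1-HIT | VC [31, 25, 11]
  [11] addr=0x1f2 blk=31 s=3: VC-HIT | VC [27, 25, 11]
  [12] addr=0xbf blk=11 s=3: VC-HIT | VC [27, 25, 31]

OUTCOME = VC-HIT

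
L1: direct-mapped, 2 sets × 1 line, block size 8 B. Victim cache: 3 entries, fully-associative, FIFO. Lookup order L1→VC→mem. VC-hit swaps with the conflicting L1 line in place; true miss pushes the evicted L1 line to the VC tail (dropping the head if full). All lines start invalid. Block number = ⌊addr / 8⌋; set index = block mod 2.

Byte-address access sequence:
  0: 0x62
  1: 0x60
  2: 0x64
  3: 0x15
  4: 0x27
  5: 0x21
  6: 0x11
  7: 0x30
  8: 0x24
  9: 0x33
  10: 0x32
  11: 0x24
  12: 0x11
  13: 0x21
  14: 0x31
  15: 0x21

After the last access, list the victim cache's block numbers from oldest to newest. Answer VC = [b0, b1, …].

0: 0x62 (blk 12, set 0) → MISS  vc=[]
1: 0x60 (blk 12, set 0) → L1-HIT  vc=[]
2: 0x64 (blk 12, set 0) → L1-HIT  vc=[]
3: 0x15 (blk 2, set 0) → MISS  vc=[12]
4: 0x27 (blk 4, set 0) → MISS  vc=[12, 2]
5: 0x21 (blk 4, set 0) → L1-HIT  vc=[12, 2]
6: 0x11 (blk 2, set 0) → VC-HIT  vc=[12, 4]
7: 0x30 (blk 6, set 0) → MISS  vc=[12, 4, 2]
8: 0x24 (blk 4, set 0) → VC-HIT  vc=[12, 6, 2]
9: 0x33 (blk 6, set 0) → VC-HIT  vc=[12, 4, 2]
10: 0x32 (blk 6, set 0) → L1-HIT  vc=[12, 4, 2]
11: 0x24 (blk 4, set 0) → VC-HIT  vc=[12, 6, 2]
12: 0x11 (blk 2, set 0) → VC-HIT  vc=[12, 6, 4]
13: 0x21 (blk 4, set 0) → VC-HIT  vc=[12, 6, 2]
14: 0x31 (blk 6, set 0) → VC-HIT  vc=[12, 4, 2]
15: 0x21 (blk 4, set 0) → VC-HIT  vc=[12, 6, 2]

VC = [12, 6, 2]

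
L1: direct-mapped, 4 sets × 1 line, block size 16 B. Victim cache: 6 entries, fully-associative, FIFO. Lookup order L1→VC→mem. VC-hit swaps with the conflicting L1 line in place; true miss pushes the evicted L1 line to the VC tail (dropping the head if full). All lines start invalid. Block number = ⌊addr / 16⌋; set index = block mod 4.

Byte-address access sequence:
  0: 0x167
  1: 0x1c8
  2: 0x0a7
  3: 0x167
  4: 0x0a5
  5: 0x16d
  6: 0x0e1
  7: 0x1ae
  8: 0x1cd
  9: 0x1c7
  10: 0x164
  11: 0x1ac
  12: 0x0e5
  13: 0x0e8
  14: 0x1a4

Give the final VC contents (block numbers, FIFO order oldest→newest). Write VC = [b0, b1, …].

#0 0x167→b22/s2 MISS; vc=[]
#1 0x1c8→b28/s0 MISS; vc=[]
#2 0xa7→b10/s2 MISS; vc=[22]
#3 0x167→b22/s2 VC-HIT; vc=[10]
#4 0xa5→b10/s2 VC-HIT; vc=[22]
#5 0x16d→b22/s2 VC-HIT; vc=[10]
#6 0xe1→b14/s2 MISS; vc=[10,22]
#7 0x1ae→b26/s2 MISS; vc=[10,22,14]
#8 0x1cd→b28/s0 L1-HIT; vc=[10,22,14]
#9 0x1c7→b28/s0 L1-HIT; vc=[10,22,14]
#10 0x164→b22/s2 VC-HIT; vc=[10,26,14]
#11 0x1ac→b26/s2 VC-HIT; vc=[10,22,14]
#12 0xe5→b14/s2 VC-HIT; vc=[10,22,26]
#13 0xe8→b14/s2 L1-HIT; vc=[10,22,26]
#14 0x1a4→b26/s2 VC-HIT; vc=[10,22,14]

VC = [10, 22, 14]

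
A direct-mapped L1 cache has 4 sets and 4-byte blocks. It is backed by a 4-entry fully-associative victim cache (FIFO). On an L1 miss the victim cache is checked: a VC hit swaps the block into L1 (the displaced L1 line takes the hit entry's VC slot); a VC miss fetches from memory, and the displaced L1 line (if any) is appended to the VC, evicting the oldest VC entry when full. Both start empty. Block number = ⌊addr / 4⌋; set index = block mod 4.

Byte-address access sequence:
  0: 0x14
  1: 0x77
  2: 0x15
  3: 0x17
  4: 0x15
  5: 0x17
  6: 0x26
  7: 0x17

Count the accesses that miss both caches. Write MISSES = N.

MISSES = 3

  [0] addr=0x14 blk=5 s=1: MISS | VC []
  [1] addr=0x77 blk=29 s=1: MISS | VC [5]
  [2] addr=0x15 blk=5 s=1: VC-HIT | VC [29]
  [3] addr=0x17 blk=5 s=1: L1-HIT | VC [29]
  [4] addr=0x15 blk=5 s=1: L1-HIT | VC [29]
  [5] addr=0x17 blk=5 s=1: L1-HIT | VC [29]
  [6] addr=0x26 blk=9 s=1: MISS | VC [29, 5]
  [7] addr=0x17 blk=5 s=1: VC-HIT | VC [29, 9]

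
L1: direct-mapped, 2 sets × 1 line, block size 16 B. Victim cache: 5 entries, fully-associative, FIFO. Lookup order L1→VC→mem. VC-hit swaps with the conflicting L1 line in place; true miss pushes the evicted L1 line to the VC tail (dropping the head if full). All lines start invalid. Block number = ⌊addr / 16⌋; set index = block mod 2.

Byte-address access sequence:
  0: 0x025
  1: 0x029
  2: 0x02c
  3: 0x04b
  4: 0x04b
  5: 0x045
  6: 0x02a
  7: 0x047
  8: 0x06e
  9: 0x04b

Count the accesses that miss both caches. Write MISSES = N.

#0 0x25→b2/s0 MISS; vc=[]
#1 0x29→b2/s0 L1-HIT; vc=[]
#2 0x2c→b2/s0 L1-HIT; vc=[]
#3 0x4b→b4/s0 MISS; vc=[2]
#4 0x4b→b4/s0 L1-HIT; vc=[2]
#5 0x45→b4/s0 L1-HIT; vc=[2]
#6 0x2a→b2/s0 VC-HIT; vc=[4]
#7 0x47→b4/s0 VC-HIT; vc=[2]
#8 0x6e→b6/s0 MISS; vc=[2,4]
#9 0x4b→b4/s0 VC-HIT; vc=[2,6]

MISSES = 3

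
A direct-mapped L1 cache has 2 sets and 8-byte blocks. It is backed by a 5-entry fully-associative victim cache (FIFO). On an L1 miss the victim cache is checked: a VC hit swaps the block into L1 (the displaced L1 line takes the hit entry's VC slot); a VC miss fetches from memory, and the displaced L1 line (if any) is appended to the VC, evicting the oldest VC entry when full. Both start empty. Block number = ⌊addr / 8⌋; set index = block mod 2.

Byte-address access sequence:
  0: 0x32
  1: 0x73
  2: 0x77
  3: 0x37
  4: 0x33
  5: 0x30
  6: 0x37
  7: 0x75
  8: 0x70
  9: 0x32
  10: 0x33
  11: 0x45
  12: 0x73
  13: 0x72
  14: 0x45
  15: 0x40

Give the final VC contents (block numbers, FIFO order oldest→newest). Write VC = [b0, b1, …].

  [0] addr=0x32 blk=6 s=0: MISS | VC []
  [1] addr=0x73 blk=14 s=0: MISS | VC [6]
  [2] addr=0x77 blk=14 s=0: L1-HIT | VC [6]
  [3] addr=0x37 blk=6 s=0: VC-HIT | VC [14]
  [4] addr=0x33 blk=6 s=0: L1-HIT | VC [14]
  [5] addr=0x30 blk=6 s=0: L1-HIT | VC [14]
  [6] addr=0x37 blk=6 s=0: L1-HIT | VC [14]
  [7] addr=0x75 blk=14 s=0: VC-HIT | VC [6]
  [8] addr=0x70 blk=14 s=0: L1-HIT | VC [6]
  [9] addr=0x32 blk=6 s=0: VC-HIT | VC [14]
  [10] addr=0x33 blk=6 s=0: L1-HIT | VC [14]
  [11] addr=0x45 blk=8 s=0: MISS | VC [14, 6]
  [12] addr=0x73 blk=14 s=0: VC-HIT | VC [8, 6]
  [13] addr=0x72 blk=14 s=0: L1-HIT | VC [8, 6]
  [14] addr=0x45 blk=8 s=0: VC-HIT | VC [14, 6]
  [15] addr=0x40 blk=8 s=0: L1-HIT | VC [14, 6]

VC = [14, 6]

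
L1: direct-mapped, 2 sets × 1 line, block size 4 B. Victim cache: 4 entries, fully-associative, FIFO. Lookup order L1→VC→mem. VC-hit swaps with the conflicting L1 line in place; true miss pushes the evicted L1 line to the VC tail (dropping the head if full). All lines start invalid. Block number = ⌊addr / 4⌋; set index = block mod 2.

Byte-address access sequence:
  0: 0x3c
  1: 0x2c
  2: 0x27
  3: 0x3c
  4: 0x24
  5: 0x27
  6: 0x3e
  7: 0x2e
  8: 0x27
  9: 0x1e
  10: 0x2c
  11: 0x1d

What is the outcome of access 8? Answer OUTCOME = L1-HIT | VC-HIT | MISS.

#0 0x3c→b15/s1 MISS; vc=[]
#1 0x2c→b11/s1 MISS; vc=[15]
#2 0x27→b9/s1 MISS; vc=[15,11]
#3 0x3c→b15/s1 VC-HIT; vc=[9,11]
#4 0x24→b9/s1 VC-HIT; vc=[15,11]
#5 0x27→b9/s1 L1-HIT; vc=[15,11]
#6 0x3e→b15/s1 VC-HIT; vc=[9,11]
#7 0x2e→b11/s1 VC-HIT; vc=[9,15]
#8 0x27→b9/s1 VC-HIT; vc=[11,15]
#9 0x1e→b7/s1 MISS; vc=[11,15,9]
#10 0x2c→b11/s1 VC-HIT; vc=[7,15,9]
#11 0x1d→b7/s1 VC-HIT; vc=[11,15,9]

OUTCOME = VC-HIT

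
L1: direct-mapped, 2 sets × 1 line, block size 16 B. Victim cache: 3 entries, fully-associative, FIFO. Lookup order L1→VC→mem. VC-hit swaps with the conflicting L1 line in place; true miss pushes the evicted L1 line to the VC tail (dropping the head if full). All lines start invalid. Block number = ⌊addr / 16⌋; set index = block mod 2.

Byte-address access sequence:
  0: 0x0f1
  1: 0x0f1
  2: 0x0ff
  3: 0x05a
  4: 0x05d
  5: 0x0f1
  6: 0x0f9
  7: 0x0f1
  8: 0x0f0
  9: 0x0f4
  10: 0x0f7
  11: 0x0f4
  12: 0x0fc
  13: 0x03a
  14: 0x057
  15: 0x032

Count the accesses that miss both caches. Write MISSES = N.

MISSES = 3

0: 0xf1 (blk 15, set 1) → MISS  vc=[]
1: 0xf1 (blk 15, set 1) → L1-HIT  vc=[]
2: 0xff (blk 15, set 1) → L1-HIT  vc=[]
3: 0x5a (blk 5, set 1) → MISS  vc=[15]
4: 0x5d (blk 5, set 1) → L1-HIT  vc=[15]
5: 0xf1 (blk 15, set 1) → VC-HIT  vc=[5]
6: 0xf9 (blk 15, set 1) → L1-HIT  vc=[5]
7: 0xf1 (blk 15, set 1) → L1-HIT  vc=[5]
8: 0xf0 (blk 15, set 1) → L1-HIT  vc=[5]
9: 0xf4 (blk 15, set 1) → L1-HIT  vc=[5]
10: 0xf7 (blk 15, set 1) → L1-HIT  vc=[5]
11: 0xf4 (blk 15, set 1) → L1-HIT  vc=[5]
12: 0xfc (blk 15, set 1) → L1-HIT  vc=[5]
13: 0x3a (blk 3, set 1) → MISS  vc=[5, 15]
14: 0x57 (blk 5, set 1) → VC-HIT  vc=[3, 15]
15: 0x32 (blk 3, set 1) → VC-HIT  vc=[5, 15]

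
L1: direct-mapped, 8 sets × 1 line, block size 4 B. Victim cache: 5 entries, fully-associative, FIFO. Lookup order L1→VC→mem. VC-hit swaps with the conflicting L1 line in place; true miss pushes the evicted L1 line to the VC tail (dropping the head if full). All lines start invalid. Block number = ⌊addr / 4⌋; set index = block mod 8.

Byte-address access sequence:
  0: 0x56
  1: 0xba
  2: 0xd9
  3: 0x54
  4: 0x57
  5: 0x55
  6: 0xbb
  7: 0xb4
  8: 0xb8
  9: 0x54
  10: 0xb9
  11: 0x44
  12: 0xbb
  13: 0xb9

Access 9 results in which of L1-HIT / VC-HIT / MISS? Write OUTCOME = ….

OUTCOME = VC-HIT

  [0] addr=0x56 blk=21 s=5: MISS | VC []
  [1] addr=0xba blk=46 s=6: MISS | VC []
  [2] addr=0xd9 blk=54 s=6: MISS | VC [46]
  [3] addr=0x54 blk=21 s=5: L1-HIT | VC [46]
  [4] addr=0x57 blk=21 s=5: L1-HIT | VC [46]
  [5] addr=0x55 blk=21 s=5: L1-HIT | VC [46]
  [6] addr=0xbb blk=46 s=6: VC-HIT | VC [54]
  [7] addr=0xb4 blk=45 s=5: MISS | VC [54, 21]
  [8] addr=0xb8 blk=46 s=6: L1-HIT | VC [54, 21]
  [9] addr=0x54 blk=21 s=5: VC-HIT | VC [54, 45]
  [10] addr=0xb9 blk=46 s=6: L1-HIT | VC [54, 45]
  [11] addr=0x44 blk=17 s=1: MISS | VC [54, 45]
  [12] addr=0xbb blk=46 s=6: L1-HIT | VC [54, 45]
  [13] addr=0xb9 blk=46 s=6: L1-HIT | VC [54, 45]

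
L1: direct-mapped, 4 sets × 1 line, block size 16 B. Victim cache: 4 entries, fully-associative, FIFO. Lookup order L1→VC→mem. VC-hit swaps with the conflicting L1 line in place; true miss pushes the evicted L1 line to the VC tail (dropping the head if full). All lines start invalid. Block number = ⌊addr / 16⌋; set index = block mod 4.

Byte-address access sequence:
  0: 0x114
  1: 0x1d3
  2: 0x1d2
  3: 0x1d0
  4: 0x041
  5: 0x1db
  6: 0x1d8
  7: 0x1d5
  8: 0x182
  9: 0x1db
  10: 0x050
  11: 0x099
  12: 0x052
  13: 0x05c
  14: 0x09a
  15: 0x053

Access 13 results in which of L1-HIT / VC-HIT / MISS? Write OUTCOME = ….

  [0] addr=0x114 blk=17 s=1: MISS | VC []
  [1] addr=0x1d3 blk=29 s=1: MISS | VC [17]
  [2] addr=0x1d2 blk=29 s=1: L1-HIT | VC [17]
  [3] addr=0x1d0 blk=29 s=1: L1-HIT | VC [17]
  [4] addr=0x41 blk=4 s=0: MISS | VC [17]
  [5] addr=0x1db blk=29 s=1: L1-HIT | VC [17]
  [6] addr=0x1d8 blk=29 s=1: L1-HIT | VC [17]
  [7] addr=0x1d5 blk=29 s=1: L1-HIT | VC [17]
  [8] addr=0x182 blk=24 s=0: MISS | VC [17, 4]
  [9] addr=0x1db blk=29 s=1: L1-HIT | VC [17, 4]
  [10] addr=0x50 blk=5 s=1: MISS | VC [17, 4, 29]
  [11] addr=0x99 blk=9 s=1: MISS | VC [17, 4, 29, 5]
  [12] addr=0x52 blk=5 s=1: VC-HIT | VC [17, 4, 29, 9]
  [13] addr=0x5c blk=5 s=1: L1-HIT | VC [17, 4, 29, 9]
  [14] addr=0x9a blk=9 s=1: VC-HIT | VC [17, 4, 29, 5]
  [15] addr=0x53 blk=5 s=1: VC-HIT | VC [17, 4, 29, 9]

OUTCOME = L1-HIT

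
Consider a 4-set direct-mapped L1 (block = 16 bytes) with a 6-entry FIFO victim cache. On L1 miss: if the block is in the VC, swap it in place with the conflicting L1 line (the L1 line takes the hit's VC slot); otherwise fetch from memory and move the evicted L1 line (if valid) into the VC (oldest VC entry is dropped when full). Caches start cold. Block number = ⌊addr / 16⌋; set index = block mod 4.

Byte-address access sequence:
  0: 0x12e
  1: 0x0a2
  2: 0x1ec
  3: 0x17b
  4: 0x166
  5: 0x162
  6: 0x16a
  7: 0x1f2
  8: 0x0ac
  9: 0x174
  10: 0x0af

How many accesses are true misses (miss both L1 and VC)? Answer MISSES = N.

  [0] addr=0x12e blk=18 s=2: MISS | VC []
  [1] addr=0xa2 blk=10 s=2: MISS | VC [18]
  [2] addr=0x1ec blk=30 s=2: MISS | VC [18, 10]
  [3] addr=0x17b blk=23 s=3: MISS | VC [18, 10]
  [4] addr=0x166 blk=22 s=2: MISS | VC [18, 10, 30]
  [5] addr=0x162 blk=22 s=2: L1-HIT | VC [18, 10, 30]
  [6] addr=0x16a blk=22 s=2: L1-HIT | VC [18, 10, 30]
  [7] addr=0x1f2 blk=31 s=3: MISS | VC [18, 10, 30, 23]
  [8] addr=0xac blk=10 s=2: VC-HIT | VC [18, 22, 30, 23]
  [9] addr=0x174 blk=23 s=3: VC-HIT | VC [18, 22, 30, 31]
  [10] addr=0xaf blk=10 s=2: L1-HIT | VC [18, 22, 30, 31]

MISSES = 6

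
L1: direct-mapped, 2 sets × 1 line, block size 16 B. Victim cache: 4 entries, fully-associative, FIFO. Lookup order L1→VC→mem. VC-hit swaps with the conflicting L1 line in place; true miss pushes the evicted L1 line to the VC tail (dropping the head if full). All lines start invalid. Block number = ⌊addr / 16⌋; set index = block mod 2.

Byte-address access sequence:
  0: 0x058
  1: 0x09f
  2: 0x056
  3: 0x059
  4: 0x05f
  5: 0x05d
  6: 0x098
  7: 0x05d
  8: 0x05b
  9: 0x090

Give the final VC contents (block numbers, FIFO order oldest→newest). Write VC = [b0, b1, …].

#0 0x58→b5/s1 MISS; vc=[]
#1 0x9f→b9/s1 MISS; vc=[5]
#2 0x56→b5/s1 VC-HIT; vc=[9]
#3 0x59→b5/s1 L1-HIT; vc=[9]
#4 0x5f→b5/s1 L1-HIT; vc=[9]
#5 0x5d→b5/s1 L1-HIT; vc=[9]
#6 0x98→b9/s1 VC-HIT; vc=[5]
#7 0x5d→b5/s1 VC-HIT; vc=[9]
#8 0x5b→b5/s1 L1-HIT; vc=[9]
#9 0x90→b9/s1 VC-HIT; vc=[5]

VC = [5]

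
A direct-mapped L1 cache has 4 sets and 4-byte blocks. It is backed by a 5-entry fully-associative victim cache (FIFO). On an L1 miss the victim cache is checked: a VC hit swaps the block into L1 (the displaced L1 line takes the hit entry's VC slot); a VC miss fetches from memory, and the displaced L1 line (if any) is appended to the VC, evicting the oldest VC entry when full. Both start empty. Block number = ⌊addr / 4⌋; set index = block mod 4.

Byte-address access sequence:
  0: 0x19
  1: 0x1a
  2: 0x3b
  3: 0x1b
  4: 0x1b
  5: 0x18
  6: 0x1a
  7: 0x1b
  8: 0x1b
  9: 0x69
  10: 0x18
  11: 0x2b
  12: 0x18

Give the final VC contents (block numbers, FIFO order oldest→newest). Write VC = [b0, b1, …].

0: 0x19 (blk 6, set 2) → MISS  vc=[]
1: 0x1a (blk 6, set 2) → L1-HIT  vc=[]
2: 0x3b (blk 14, set 2) → MISS  vc=[6]
3: 0x1b (blk 6, set 2) → VC-HIT  vc=[14]
4: 0x1b (blk 6, set 2) → L1-HIT  vc=[14]
5: 0x18 (blk 6, set 2) → L1-HIT  vc=[14]
6: 0x1a (blk 6, set 2) → L1-HIT  vc=[14]
7: 0x1b (blk 6, set 2) → L1-HIT  vc=[14]
8: 0x1b (blk 6, set 2) → L1-HIT  vc=[14]
9: 0x69 (blk 26, set 2) → MISS  vc=[14, 6]
10: 0x18 (blk 6, set 2) → VC-HIT  vc=[14, 26]
11: 0x2b (blk 10, set 2) → MISS  vc=[14, 26, 6]
12: 0x18 (blk 6, set 2) → VC-HIT  vc=[14, 26, 10]

VC = [14, 26, 10]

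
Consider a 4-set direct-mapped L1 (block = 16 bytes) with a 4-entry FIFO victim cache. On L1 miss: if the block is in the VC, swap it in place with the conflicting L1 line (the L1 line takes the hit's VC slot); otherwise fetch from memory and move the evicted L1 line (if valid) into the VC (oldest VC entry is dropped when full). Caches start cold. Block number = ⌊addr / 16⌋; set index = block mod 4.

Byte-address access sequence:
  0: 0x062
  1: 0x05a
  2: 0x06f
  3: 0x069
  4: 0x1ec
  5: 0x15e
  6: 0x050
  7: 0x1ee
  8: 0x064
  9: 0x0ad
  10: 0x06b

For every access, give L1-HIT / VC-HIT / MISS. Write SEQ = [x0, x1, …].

SEQ = [MISS, MISS, L1-HIT, L1-HIT, MISS, MISS, VC-HIT, L1-HIT, VC-HIT, MISS, VC-HIT]

#0 0x62→b6/s2 MISS; vc=[]
#1 0x5a→b5/s1 MISS; vc=[]
#2 0x6f→b6/s2 L1-HIT; vc=[]
#3 0x69→b6/s2 L1-HIT; vc=[]
#4 0x1ec→b30/s2 MISS; vc=[6]
#5 0x15e→b21/s1 MISS; vc=[6,5]
#6 0x50→b5/s1 VC-HIT; vc=[6,21]
#7 0x1ee→b30/s2 L1-HIT; vc=[6,21]
#8 0x64→b6/s2 VC-HIT; vc=[30,21]
#9 0xad→b10/s2 MISS; vc=[30,21,6]
#10 0x6b→b6/s2 VC-HIT; vc=[30,21,10]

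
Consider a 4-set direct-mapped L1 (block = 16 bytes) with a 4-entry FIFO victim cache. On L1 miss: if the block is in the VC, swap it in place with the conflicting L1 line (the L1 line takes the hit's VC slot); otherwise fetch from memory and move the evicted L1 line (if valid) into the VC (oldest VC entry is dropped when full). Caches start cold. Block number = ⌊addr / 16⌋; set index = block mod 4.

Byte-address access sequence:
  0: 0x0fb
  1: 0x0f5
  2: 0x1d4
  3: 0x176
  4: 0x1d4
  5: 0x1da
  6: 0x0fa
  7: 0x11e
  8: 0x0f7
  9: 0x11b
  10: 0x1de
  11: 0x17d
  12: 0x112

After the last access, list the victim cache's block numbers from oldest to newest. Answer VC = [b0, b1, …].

  [0] addr=0xfb blk=15 s=3: MISS | VC []
  [1] addr=0xf5 blk=15 s=3: L1-HIT | VC []
  [2] addr=0x1d4 blk=29 s=1: MISS | VC []
  [3] addr=0x176 blk=23 s=3: MISS | VC [15]
  [4] addr=0x1d4 blk=29 s=1: L1-HIT | VC [15]
  [5] addr=0x1da blk=29 s=1: L1-HIT | VC [15]
  [6] addr=0xfa blk=15 s=3: VC-HIT | VC [23]
  [7] addr=0x11e blk=17 s=1: MISS | VC [23, 29]
  [8] addr=0xf7 blk=15 s=3: L1-HIT | VC [23, 29]
  [9] addr=0x11b blk=17 s=1: L1-HIT | VC [23, 29]
  [10] addr=0x1de blk=29 s=1: VC-HIT | VC [23, 17]
  [11] addr=0x17d blk=23 s=3: VC-HIT | VC [15, 17]
  [12] addr=0x112 blk=17 s=1: VC-HIT | VC [15, 29]

VC = [15, 29]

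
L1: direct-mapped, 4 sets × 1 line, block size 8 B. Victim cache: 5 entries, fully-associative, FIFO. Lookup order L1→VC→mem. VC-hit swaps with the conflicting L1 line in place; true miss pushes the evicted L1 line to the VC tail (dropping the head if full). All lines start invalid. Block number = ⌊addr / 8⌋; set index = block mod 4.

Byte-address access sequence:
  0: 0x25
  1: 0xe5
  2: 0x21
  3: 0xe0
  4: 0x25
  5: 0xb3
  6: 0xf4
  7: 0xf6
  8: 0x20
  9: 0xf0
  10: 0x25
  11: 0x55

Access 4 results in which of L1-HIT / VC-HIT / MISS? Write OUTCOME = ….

  [0] addr=0x25 blk=4 s=0: MISS | VC []
  [1] addr=0xe5 blk=28 s=0: MISS | VC [4]
  [2] addr=0x21 blk=4 s=0: VC-HIT | VC [28]
  [3] addr=0xe0 blk=28 s=0: VC-HIT | VC [4]
  [4] addr=0x25 blk=4 s=0: VC-HIT | VC [28]
  [5] addr=0xb3 blk=22 s=2: MISS | VC [28]
  [6] addr=0xf4 blk=30 s=2: MISS | VC [28, 22]
  [7] addr=0xf6 blk=30 s=2: L1-HIT | VC [28, 22]
  [8] addr=0x20 blk=4 s=0: L1-HIT | VC [28, 22]
  [9] addr=0xf0 blk=30 s=2: L1-HIT | VC [28, 22]
  [10] addr=0x25 blk=4 s=0: L1-HIT | VC [28, 22]
  [11] addr=0x55 blk=10 s=2: MISS | VC [28, 22, 30]

OUTCOME = VC-HIT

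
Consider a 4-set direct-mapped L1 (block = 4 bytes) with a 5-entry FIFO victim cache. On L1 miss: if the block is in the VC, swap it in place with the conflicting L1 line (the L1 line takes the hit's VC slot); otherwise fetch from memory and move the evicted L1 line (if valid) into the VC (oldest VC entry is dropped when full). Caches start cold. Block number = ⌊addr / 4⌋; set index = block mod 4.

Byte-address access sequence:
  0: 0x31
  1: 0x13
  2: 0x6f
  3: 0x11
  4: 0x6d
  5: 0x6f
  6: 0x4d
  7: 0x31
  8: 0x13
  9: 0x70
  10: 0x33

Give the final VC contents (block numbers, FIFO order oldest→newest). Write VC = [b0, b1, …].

  [0] addr=0x31 blk=12 s=0: MISS | VC []
  [1] addr=0x13 blk=4 s=0: MISS | VC [12]
  [2] addr=0x6f blk=27 s=3: MISS | VC [12]
  [3] addr=0x11 blk=4 s=0: L1-HIT | VC [12]
  [4] addr=0x6d blk=27 s=3: L1-HIT | VC [12]
  [5] addr=0x6f blk=27 s=3: L1-HIT | VC [12]
  [6] addr=0x4d blk=19 s=3: MISS | VC [12, 27]
  [7] addr=0x31 blk=12 s=0: VC-HIT | VC [4, 27]
  [8] addr=0x13 blk=4 s=0: VC-HIT | VC [12, 27]
  [9] addr=0x70 blk=28 s=0: MISS | VC [12, 27, 4]
  [10] addr=0x33 blk=12 s=0: VC-HIT | VC [28, 27, 4]

VC = [28, 27, 4]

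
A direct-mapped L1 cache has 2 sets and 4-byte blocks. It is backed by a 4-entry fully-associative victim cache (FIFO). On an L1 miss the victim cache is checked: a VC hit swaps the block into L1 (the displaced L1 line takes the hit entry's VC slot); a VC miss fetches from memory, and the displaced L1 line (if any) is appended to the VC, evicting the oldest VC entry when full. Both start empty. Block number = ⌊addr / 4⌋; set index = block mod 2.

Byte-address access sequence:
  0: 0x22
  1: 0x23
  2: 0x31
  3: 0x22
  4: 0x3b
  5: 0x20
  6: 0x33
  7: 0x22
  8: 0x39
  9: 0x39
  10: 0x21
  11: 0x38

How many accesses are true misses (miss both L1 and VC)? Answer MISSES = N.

0: 0x22 (blk 8, set 0) → MISS  vc=[]
1: 0x23 (blk 8, set 0) → L1-HIT  vc=[]
2: 0x31 (blk 12, set 0) → MISS  vc=[8]
3: 0x22 (blk 8, set 0) → VC-HIT  vc=[12]
4: 0x3b (blk 14, set 0) → MISS  vc=[12, 8]
5: 0x20 (blk 8, set 0) → VC-HIT  vc=[12, 14]
6: 0x33 (blk 12, set 0) → VC-HIT  vc=[8, 14]
7: 0x22 (blk 8, set 0) → VC-HIT  vc=[12, 14]
8: 0x39 (blk 14, set 0) → VC-HIT  vc=[12, 8]
9: 0x39 (blk 14, set 0) → L1-HIT  vc=[12, 8]
10: 0x21 (blk 8, set 0) → VC-HIT  vc=[12, 14]
11: 0x38 (blk 14, set 0) → VC-HIT  vc=[12, 8]

MISSES = 3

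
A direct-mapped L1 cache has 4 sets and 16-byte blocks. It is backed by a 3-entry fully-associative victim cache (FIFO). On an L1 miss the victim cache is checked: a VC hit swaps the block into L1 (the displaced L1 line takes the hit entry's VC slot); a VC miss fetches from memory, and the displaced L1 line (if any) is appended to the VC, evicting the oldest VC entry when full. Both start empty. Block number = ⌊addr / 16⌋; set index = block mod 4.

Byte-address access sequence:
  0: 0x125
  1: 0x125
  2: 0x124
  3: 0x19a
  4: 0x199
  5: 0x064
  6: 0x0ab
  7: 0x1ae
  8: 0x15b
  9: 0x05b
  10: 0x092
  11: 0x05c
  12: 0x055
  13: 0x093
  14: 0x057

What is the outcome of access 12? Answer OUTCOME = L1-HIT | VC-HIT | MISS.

0: 0x125 (blk 18, set 2) → MISS  vc=[]
1: 0x125 (blk 18, set 2) → L1-HIT  vc=[]
2: 0x124 (blk 18, set 2) → L1-HIT  vc=[]
3: 0x19a (blk 25, set 1) → MISS  vc=[]
4: 0x199 (blk 25, set 1) → L1-HIT  vc=[]
5: 0x64 (blk 6, set 2) → MISS  vc=[18]
6: 0xab (blk 10, set 2) → MISS  vc=[18, 6]
7: 0x1ae (blk 26, set 2) → MISS  vc=[18, 6, 10]
8: 0x15b (blk 21, set 1) → MISS  vc=[6, 10, 25]
9: 0x5b (blk 5, set 1) → MISS  vc=[10, 25, 21]
10: 0x92 (blk 9, set 1) → MISS  vc=[25, 21, 5]
11: 0x5c (blk 5, set 1) → VC-HIT  vc=[25, 21, 9]
12: 0x55 (blk 5, set 1) → L1-HIT  vc=[25, 21, 9]
13: 0x93 (blk 9, set 1) → VC-HIT  vc=[25, 21, 5]
14: 0x57 (blk 5, set 1) → VC-HIT  vc=[25, 21, 9]

OUTCOME = L1-HIT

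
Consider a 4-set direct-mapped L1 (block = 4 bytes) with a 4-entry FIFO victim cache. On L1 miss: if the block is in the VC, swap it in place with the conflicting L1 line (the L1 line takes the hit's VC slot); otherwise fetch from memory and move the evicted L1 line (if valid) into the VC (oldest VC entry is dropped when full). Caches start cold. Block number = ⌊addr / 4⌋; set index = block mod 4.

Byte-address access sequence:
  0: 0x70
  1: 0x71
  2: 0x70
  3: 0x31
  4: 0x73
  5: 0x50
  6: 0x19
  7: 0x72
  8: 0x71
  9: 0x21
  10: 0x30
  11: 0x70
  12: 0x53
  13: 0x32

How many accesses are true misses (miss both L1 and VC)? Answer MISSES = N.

MISSES = 5

#0 0x70→b28/s0 MISS; vc=[]
#1 0x71→b28/s0 L1-HIT; vc=[]
#2 0x70→b28/s0 L1-HIT; vc=[]
#3 0x31→b12/s0 MISS; vc=[28]
#4 0x73→b28/s0 VC-HIT; vc=[12]
#5 0x50→b20/s0 MISS; vc=[12,28]
#6 0x19→b6/s2 MISS; vc=[12,28]
#7 0x72→b28/s0 VC-HIT; vc=[12,20]
#8 0x71→b28/s0 L1-HIT; vc=[12,20]
#9 0x21→b8/s0 MISS; vc=[12,20,28]
#10 0x30→b12/s0 VC-HIT; vc=[8,20,28]
#11 0x70→b28/s0 VC-HIT; vc=[8,20,12]
#12 0x53→b20/s0 VC-HIT; vc=[8,28,12]
#13 0x32→b12/s0 VC-HIT; vc=[8,28,20]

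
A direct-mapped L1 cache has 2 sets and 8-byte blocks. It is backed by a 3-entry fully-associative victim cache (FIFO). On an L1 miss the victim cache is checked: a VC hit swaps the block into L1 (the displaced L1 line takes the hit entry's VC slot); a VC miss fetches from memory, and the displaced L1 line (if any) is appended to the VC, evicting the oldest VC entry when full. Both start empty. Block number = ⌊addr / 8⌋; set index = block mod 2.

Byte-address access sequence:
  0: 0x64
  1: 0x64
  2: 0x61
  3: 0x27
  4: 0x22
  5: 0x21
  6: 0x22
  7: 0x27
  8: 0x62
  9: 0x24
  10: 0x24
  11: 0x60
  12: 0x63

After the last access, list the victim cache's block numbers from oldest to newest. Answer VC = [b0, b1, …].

  [0] addr=0x64 blk=12 s=0: MISS | VC []
  [1] addr=0x64 blk=12 s=0: L1-HIT | VC []
  [2] addr=0x61 blk=12 s=0: L1-HIT | VC []
  [3] addr=0x27 blk=4 s=0: MISS | VC [12]
  [4] addr=0x22 blk=4 s=0: L1-HIT | VC [12]
  [5] addr=0x21 blk=4 s=0: L1-HIT | VC [12]
  [6] addr=0x22 blk=4 s=0: L1-HIT | VC [12]
  [7] addr=0x27 blk=4 s=0: L1-HIT | VC [12]
  [8] addr=0x62 blk=12 s=0: VC-HIT | VC [4]
  [9] addr=0x24 blk=4 s=0: VC-HIT | VC [12]
  [10] addr=0x24 blk=4 s=0: L1-HIT | VC [12]
  [11] addr=0x60 blk=12 s=0: VC-HIT | VC [4]
  [12] addr=0x63 blk=12 s=0: L1-HIT | VC [4]

VC = [4]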